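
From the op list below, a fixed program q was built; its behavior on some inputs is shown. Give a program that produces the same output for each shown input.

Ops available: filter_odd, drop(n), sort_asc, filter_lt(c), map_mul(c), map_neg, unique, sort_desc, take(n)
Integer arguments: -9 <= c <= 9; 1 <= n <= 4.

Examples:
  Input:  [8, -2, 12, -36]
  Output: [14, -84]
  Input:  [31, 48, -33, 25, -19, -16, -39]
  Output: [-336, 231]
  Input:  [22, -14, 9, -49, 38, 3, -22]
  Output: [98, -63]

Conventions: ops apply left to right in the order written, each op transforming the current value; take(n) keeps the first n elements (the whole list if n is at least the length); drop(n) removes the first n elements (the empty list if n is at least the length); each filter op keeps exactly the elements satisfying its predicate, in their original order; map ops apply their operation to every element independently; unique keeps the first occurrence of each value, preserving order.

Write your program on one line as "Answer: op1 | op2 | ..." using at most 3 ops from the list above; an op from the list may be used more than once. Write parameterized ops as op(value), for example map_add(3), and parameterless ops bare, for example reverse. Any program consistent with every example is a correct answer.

map_mul(-7) | drop(1) | take(2)

Check, running the answer program on each example:
  [8, -2, 12, -36] -> [-56, 14, -84, 252] -> [14, -84, 252] -> [14, -84]
  [31, 48, -33, 25, -19, -16, -39] -> [-217, -336, 231, -175, 133, 112, 273] -> [-336, 231, -175, 133, 112, 273] -> [-336, 231]
  [22, -14, 9, -49, 38, 3, -22] -> [-154, 98, -63, 343, -266, -21, 154] -> [98, -63, 343, -266, -21, 154] -> [98, -63]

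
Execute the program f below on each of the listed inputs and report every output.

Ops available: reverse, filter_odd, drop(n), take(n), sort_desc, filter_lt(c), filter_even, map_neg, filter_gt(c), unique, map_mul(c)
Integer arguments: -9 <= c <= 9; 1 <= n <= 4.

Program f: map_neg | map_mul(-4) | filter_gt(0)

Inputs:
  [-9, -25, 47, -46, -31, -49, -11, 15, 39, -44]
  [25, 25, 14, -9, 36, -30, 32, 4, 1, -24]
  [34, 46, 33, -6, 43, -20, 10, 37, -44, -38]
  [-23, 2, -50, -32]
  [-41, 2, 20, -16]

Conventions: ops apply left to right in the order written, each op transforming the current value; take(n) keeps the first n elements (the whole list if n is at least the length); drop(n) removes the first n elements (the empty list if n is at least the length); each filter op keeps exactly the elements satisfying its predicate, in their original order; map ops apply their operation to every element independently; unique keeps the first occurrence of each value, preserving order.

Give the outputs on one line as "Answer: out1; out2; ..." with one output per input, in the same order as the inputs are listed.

[188, 60, 156]; [100, 100, 56, 144, 128, 16, 4]; [136, 184, 132, 172, 40, 148]; [8]; [8, 80]

Execution, op by op:
  [-9, -25, 47, -46, -31, -49, -11, 15, 39, -44] -> [9, 25, -47, 46, 31, 49, 11, -15, -39, 44] -> [-36, -100, 188, -184, -124, -196, -44, 60, 156, -176] -> [188, 60, 156]
  [25, 25, 14, -9, 36, -30, 32, 4, 1, -24] -> [-25, -25, -14, 9, -36, 30, -32, -4, -1, 24] -> [100, 100, 56, -36, 144, -120, 128, 16, 4, -96] -> [100, 100, 56, 144, 128, 16, 4]
  [34, 46, 33, -6, 43, -20, 10, 37, -44, -38] -> [-34, -46, -33, 6, -43, 20, -10, -37, 44, 38] -> [136, 184, 132, -24, 172, -80, 40, 148, -176, -152] -> [136, 184, 132, 172, 40, 148]
  [-23, 2, -50, -32] -> [23, -2, 50, 32] -> [-92, 8, -200, -128] -> [8]
  [-41, 2, 20, -16] -> [41, -2, -20, 16] -> [-164, 8, 80, -64] -> [8, 80]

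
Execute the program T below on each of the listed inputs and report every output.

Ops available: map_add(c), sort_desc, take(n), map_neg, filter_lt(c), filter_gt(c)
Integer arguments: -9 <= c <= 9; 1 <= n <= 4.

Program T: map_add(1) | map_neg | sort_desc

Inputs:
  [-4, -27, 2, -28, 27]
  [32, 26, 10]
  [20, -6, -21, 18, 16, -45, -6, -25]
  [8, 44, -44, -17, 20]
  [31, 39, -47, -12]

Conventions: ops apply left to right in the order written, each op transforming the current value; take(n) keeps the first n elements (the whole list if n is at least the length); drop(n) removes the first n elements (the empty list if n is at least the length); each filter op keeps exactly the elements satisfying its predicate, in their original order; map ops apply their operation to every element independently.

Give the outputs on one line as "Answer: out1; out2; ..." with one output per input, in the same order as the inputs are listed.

Execution, op by op:
  [-4, -27, 2, -28, 27] -> [-3, -26, 3, -27, 28] -> [3, 26, -3, 27, -28] -> [27, 26, 3, -3, -28]
  [32, 26, 10] -> [33, 27, 11] -> [-33, -27, -11] -> [-11, -27, -33]
  [20, -6, -21, 18, 16, -45, -6, -25] -> [21, -5, -20, 19, 17, -44, -5, -24] -> [-21, 5, 20, -19, -17, 44, 5, 24] -> [44, 24, 20, 5, 5, -17, -19, -21]
  [8, 44, -44, -17, 20] -> [9, 45, -43, -16, 21] -> [-9, -45, 43, 16, -21] -> [43, 16, -9, -21, -45]
  [31, 39, -47, -12] -> [32, 40, -46, -11] -> [-32, -40, 46, 11] -> [46, 11, -32, -40]

[27, 26, 3, -3, -28]; [-11, -27, -33]; [44, 24, 20, 5, 5, -17, -19, -21]; [43, 16, -9, -21, -45]; [46, 11, -32, -40]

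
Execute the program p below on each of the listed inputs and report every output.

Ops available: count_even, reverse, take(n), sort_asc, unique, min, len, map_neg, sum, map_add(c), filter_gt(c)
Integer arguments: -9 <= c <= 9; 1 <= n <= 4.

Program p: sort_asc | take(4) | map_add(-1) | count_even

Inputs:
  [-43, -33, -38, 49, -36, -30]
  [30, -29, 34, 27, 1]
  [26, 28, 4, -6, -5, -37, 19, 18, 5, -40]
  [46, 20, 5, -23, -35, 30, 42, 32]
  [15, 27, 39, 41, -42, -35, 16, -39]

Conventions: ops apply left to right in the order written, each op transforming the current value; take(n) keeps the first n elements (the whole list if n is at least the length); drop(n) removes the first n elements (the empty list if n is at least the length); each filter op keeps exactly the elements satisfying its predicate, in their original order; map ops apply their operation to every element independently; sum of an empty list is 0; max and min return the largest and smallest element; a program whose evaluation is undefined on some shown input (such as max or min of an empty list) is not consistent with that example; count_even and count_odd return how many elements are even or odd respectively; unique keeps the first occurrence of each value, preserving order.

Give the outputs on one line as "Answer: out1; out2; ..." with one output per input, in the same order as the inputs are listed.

Execution, op by op:
  [-43, -33, -38, 49, -36, -30] -> [-43, -38, -36, -33, -30, 49] -> [-43, -38, -36, -33] -> [-44, -39, -37, -34] -> 2
  [30, -29, 34, 27, 1] -> [-29, 1, 27, 30, 34] -> [-29, 1, 27, 30] -> [-30, 0, 26, 29] -> 3
  [26, 28, 4, -6, -5, -37, 19, 18, 5, -40] -> [-40, -37, -6, -5, 4, 5, 18, 19, 26, 28] -> [-40, -37, -6, -5] -> [-41, -38, -7, -6] -> 2
  [46, 20, 5, -23, -35, 30, 42, 32] -> [-35, -23, 5, 20, 30, 32, 42, 46] -> [-35, -23, 5, 20] -> [-36, -24, 4, 19] -> 3
  [15, 27, 39, 41, -42, -35, 16, -39] -> [-42, -39, -35, 15, 16, 27, 39, 41] -> [-42, -39, -35, 15] -> [-43, -40, -36, 14] -> 3

2; 3; 2; 3; 3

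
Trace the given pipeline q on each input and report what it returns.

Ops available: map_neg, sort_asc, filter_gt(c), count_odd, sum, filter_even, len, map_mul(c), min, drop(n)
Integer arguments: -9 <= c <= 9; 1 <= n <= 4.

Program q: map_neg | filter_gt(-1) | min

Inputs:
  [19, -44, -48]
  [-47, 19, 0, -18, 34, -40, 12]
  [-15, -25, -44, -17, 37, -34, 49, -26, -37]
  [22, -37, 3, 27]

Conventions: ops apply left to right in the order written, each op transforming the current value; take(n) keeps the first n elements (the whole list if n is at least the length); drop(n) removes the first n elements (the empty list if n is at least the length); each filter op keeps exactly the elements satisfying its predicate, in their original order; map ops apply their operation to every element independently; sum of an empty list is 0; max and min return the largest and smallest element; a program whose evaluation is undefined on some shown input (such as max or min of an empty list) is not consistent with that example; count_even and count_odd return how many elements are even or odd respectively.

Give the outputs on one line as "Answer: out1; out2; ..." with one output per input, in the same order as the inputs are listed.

Execution, op by op:
  [19, -44, -48] -> [-19, 44, 48] -> [44, 48] -> 44
  [-47, 19, 0, -18, 34, -40, 12] -> [47, -19, 0, 18, -34, 40, -12] -> [47, 0, 18, 40] -> 0
  [-15, -25, -44, -17, 37, -34, 49, -26, -37] -> [15, 25, 44, 17, -37, 34, -49, 26, 37] -> [15, 25, 44, 17, 34, 26, 37] -> 15
  [22, -37, 3, 27] -> [-22, 37, -3, -27] -> [37] -> 37

44; 0; 15; 37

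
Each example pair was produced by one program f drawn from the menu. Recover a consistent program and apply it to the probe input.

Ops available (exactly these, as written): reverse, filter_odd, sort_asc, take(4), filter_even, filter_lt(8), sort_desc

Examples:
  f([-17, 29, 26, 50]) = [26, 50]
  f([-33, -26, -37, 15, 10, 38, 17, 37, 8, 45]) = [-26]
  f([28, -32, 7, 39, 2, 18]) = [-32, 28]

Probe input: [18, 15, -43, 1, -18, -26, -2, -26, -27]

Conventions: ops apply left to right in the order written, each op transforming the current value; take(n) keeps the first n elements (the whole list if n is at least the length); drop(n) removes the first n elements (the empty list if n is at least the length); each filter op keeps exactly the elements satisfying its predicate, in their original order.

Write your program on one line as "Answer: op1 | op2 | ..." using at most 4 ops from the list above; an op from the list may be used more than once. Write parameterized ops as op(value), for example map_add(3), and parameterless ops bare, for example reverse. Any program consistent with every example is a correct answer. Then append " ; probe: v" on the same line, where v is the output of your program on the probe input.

take(4) | sort_asc | filter_even ; probe: [18]

Check, running the answer program on each example:
  [-17, 29, 26, 50] -> [-17, 29, 26, 50] -> [-17, 26, 29, 50] -> [26, 50]
  [-33, -26, -37, 15, 10, 38, 17, 37, 8, 45] -> [-33, -26, -37, 15] -> [-37, -33, -26, 15] -> [-26]
  [28, -32, 7, 39, 2, 18] -> [28, -32, 7, 39] -> [-32, 7, 28, 39] -> [-32, 28]
  probe: [18, 15, -43, 1, -18, -26, -2, -26, -27] -> [18, 15, -43, 1] -> [-43, 1, 15, 18] -> [18]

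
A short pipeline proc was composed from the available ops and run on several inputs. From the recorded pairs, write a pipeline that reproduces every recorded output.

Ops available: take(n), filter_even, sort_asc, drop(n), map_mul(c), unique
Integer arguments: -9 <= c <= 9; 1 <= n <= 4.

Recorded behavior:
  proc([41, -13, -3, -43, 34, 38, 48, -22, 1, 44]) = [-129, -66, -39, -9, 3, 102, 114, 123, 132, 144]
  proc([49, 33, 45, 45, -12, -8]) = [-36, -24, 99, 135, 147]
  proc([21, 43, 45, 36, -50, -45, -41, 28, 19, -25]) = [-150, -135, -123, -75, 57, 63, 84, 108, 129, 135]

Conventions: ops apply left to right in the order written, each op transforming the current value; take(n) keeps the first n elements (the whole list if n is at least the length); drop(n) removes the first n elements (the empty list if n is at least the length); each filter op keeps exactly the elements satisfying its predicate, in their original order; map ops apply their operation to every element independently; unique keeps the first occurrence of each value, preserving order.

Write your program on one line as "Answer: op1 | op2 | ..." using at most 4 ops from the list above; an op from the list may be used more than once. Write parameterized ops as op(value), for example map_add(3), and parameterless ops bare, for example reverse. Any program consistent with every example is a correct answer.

map_mul(3) | unique | sort_asc

Check, running the answer program on each example:
  [41, -13, -3, -43, 34, 38, 48, -22, 1, 44] -> [123, -39, -9, -129, 102, 114, 144, -66, 3, 132] -> [123, -39, -9, -129, 102, 114, 144, -66, 3, 132] -> [-129, -66, -39, -9, 3, 102, 114, 123, 132, 144]
  [49, 33, 45, 45, -12, -8] -> [147, 99, 135, 135, -36, -24] -> [147, 99, 135, -36, -24] -> [-36, -24, 99, 135, 147]
  [21, 43, 45, 36, -50, -45, -41, 28, 19, -25] -> [63, 129, 135, 108, -150, -135, -123, 84, 57, -75] -> [63, 129, 135, 108, -150, -135, -123, 84, 57, -75] -> [-150, -135, -123, -75, 57, 63, 84, 108, 129, 135]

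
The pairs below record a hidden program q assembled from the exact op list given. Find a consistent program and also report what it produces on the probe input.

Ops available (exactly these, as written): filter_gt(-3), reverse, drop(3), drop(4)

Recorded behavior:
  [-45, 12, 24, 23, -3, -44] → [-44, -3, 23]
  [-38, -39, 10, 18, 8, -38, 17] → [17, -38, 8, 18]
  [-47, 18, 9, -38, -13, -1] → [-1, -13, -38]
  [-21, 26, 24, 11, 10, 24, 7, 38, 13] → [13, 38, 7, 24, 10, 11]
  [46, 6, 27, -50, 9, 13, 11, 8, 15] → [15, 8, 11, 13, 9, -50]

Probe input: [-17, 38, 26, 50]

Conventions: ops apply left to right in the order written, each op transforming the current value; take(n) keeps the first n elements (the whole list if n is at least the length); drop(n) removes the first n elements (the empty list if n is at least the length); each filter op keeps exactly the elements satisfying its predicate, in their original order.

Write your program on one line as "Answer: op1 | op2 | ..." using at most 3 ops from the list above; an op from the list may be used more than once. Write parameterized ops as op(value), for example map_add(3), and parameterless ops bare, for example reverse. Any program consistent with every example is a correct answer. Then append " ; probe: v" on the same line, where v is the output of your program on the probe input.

drop(3) | reverse ; probe: [50]

Check, running the answer program on each example:
  [-45, 12, 24, 23, -3, -44] -> [23, -3, -44] -> [-44, -3, 23]
  [-38, -39, 10, 18, 8, -38, 17] -> [18, 8, -38, 17] -> [17, -38, 8, 18]
  [-47, 18, 9, -38, -13, -1] -> [-38, -13, -1] -> [-1, -13, -38]
  [-21, 26, 24, 11, 10, 24, 7, 38, 13] -> [11, 10, 24, 7, 38, 13] -> [13, 38, 7, 24, 10, 11]
  [46, 6, 27, -50, 9, 13, 11, 8, 15] -> [-50, 9, 13, 11, 8, 15] -> [15, 8, 11, 13, 9, -50]
  probe: [-17, 38, 26, 50] -> [50] -> [50]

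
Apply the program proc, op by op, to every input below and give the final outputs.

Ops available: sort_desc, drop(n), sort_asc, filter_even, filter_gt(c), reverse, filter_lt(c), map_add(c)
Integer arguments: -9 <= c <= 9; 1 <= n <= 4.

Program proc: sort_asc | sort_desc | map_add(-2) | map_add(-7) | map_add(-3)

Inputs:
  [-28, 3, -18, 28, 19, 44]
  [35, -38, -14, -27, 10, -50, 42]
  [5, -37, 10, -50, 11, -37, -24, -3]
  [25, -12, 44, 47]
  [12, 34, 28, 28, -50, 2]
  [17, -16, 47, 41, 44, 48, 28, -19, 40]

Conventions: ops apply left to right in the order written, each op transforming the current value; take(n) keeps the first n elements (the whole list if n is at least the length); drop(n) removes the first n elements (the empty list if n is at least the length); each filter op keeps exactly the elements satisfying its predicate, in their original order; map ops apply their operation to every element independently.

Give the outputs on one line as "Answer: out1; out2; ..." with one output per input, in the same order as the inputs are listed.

Execution, op by op:
  [-28, 3, -18, 28, 19, 44] -> [-28, -18, 3, 19, 28, 44] -> [44, 28, 19, 3, -18, -28] -> [42, 26, 17, 1, -20, -30] -> [35, 19, 10, -6, -27, -37] -> [32, 16, 7, -9, -30, -40]
  [35, -38, -14, -27, 10, -50, 42] -> [-50, -38, -27, -14, 10, 35, 42] -> [42, 35, 10, -14, -27, -38, -50] -> [40, 33, 8, -16, -29, -40, -52] -> [33, 26, 1, -23, -36, -47, -59] -> [30, 23, -2, -26, -39, -50, -62]
  [5, -37, 10, -50, 11, -37, -24, -3] -> [-50, -37, -37, -24, -3, 5, 10, 11] -> [11, 10, 5, -3, -24, -37, -37, -50] -> [9, 8, 3, -5, -26, -39, -39, -52] -> [2, 1, -4, -12, -33, -46, -46, -59] -> [-1, -2, -7, -15, -36, -49, -49, -62]
  [25, -12, 44, 47] -> [-12, 25, 44, 47] -> [47, 44, 25, -12] -> [45, 42, 23, -14] -> [38, 35, 16, -21] -> [35, 32, 13, -24]
  [12, 34, 28, 28, -50, 2] -> [-50, 2, 12, 28, 28, 34] -> [34, 28, 28, 12, 2, -50] -> [32, 26, 26, 10, 0, -52] -> [25, 19, 19, 3, -7, -59] -> [22, 16, 16, 0, -10, -62]
  [17, -16, 47, 41, 44, 48, 28, -19, 40] -> [-19, -16, 17, 28, 40, 41, 44, 47, 48] -> [48, 47, 44, 41, 40, 28, 17, -16, -19] -> [46, 45, 42, 39, 38, 26, 15, -18, -21] -> [39, 38, 35, 32, 31, 19, 8, -25, -28] -> [36, 35, 32, 29, 28, 16, 5, -28, -31]

[32, 16, 7, -9, -30, -40]; [30, 23, -2, -26, -39, -50, -62]; [-1, -2, -7, -15, -36, -49, -49, -62]; [35, 32, 13, -24]; [22, 16, 16, 0, -10, -62]; [36, 35, 32, 29, 28, 16, 5, -28, -31]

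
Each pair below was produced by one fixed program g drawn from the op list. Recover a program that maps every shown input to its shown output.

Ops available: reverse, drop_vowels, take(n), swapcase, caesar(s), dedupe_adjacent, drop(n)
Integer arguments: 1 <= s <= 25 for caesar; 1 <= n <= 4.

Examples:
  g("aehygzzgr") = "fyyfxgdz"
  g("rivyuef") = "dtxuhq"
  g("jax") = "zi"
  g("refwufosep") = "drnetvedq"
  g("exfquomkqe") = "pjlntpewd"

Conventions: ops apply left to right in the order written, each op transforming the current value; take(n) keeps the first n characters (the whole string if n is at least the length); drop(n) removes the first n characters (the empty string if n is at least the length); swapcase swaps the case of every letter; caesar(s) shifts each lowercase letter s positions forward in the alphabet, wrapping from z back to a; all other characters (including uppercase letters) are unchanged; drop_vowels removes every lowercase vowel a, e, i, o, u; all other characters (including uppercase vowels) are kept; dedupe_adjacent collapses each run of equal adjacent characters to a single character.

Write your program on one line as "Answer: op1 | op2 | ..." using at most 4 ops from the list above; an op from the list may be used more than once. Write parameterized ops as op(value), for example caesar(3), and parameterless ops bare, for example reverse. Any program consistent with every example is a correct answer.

reverse | drop(1) | caesar(25)

Check, running the answer program on each example:
  "aehygzzgr" -> "rgzzgyhea" -> "gzzgyhea" -> "fyyfxgdz"
  "rivyuef" -> "feuyvir" -> "euyvir" -> "dtxuhq"
  "jax" -> "xaj" -> "aj" -> "zi"
  "refwufosep" -> "pesofuwfer" -> "esofuwfer" -> "drnetvedq"
  "exfquomkqe" -> "eqkmouqfxe" -> "qkmouqfxe" -> "pjlntpewd"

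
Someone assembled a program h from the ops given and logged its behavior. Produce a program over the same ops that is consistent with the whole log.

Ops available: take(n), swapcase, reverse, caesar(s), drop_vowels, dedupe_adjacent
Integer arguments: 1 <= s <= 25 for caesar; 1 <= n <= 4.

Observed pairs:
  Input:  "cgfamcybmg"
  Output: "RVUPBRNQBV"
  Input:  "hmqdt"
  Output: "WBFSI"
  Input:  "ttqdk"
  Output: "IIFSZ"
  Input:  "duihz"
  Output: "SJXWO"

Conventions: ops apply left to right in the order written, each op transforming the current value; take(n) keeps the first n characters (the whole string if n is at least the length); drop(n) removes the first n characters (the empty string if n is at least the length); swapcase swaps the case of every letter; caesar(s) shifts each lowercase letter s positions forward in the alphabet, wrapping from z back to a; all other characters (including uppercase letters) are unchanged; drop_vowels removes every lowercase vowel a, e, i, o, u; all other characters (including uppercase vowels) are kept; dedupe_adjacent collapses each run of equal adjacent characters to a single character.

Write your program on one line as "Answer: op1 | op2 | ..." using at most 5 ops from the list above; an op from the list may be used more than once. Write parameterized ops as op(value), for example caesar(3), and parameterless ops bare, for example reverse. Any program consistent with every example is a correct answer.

caesar(15) | reverse | swapcase | reverse

Check, running the answer program on each example:
  "cgfamcybmg" -> "rvupbrnqbv" -> "vbqnrbpuvr" -> "VBQNRBPUVR" -> "RVUPBRNQBV"
  "hmqdt" -> "wbfsi" -> "isfbw" -> "ISFBW" -> "WBFSI"
  "ttqdk" -> "iifsz" -> "zsfii" -> "ZSFII" -> "IIFSZ"
  "duihz" -> "sjxwo" -> "owxjs" -> "OWXJS" -> "SJXWO"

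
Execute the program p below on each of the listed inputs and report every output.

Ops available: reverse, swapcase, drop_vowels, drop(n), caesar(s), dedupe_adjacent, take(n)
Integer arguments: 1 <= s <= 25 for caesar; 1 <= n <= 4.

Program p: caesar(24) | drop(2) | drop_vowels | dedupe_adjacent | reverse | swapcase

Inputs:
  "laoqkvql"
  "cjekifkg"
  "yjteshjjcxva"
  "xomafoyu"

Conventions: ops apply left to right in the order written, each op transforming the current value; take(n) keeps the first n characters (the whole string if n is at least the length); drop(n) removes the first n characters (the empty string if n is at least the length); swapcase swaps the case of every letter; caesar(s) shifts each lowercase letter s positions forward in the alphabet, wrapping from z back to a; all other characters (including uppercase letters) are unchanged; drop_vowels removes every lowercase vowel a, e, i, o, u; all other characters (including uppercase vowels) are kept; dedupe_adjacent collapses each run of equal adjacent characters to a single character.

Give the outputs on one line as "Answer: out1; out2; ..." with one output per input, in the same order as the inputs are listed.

Execution, op by op:
  "laoqkvql" -> "jymoitoj" -> "moitoj" -> "mtj" -> "mtj" -> "jtm" -> "JTM"
  "cjekifkg" -> "ahcigdie" -> "cigdie" -> "cgd" -> "cgd" -> "dgc" -> "DGC"
  "yjteshjjcxva" -> "whrcqfhhavty" -> "rcqfhhavty" -> "rcqfhhvty" -> "rcqfhvty" -> "ytvhfqcr" -> "YTVHFQCR"
  "xomafoyu" -> "vmkydmws" -> "kydmws" -> "kydmws" -> "kydmws" -> "swmdyk" -> "SWMDYK"

"JTM"; "DGC"; "YTVHFQCR"; "SWMDYK"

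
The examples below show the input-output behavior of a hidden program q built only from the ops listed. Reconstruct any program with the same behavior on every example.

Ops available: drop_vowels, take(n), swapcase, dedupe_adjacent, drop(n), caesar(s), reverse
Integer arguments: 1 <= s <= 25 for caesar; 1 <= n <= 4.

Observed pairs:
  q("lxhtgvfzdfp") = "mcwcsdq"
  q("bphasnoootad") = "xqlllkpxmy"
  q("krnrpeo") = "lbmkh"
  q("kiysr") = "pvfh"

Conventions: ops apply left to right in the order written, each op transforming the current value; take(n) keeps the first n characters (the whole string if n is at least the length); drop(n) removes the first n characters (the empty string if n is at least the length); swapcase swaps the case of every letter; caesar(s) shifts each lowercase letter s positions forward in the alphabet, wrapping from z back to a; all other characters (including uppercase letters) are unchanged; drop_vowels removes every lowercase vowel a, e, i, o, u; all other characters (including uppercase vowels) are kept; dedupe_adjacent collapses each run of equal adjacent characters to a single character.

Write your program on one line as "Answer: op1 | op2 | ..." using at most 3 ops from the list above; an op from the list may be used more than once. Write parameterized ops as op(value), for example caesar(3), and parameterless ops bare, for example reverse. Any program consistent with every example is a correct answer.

reverse | caesar(23) | drop_vowels

Check, running the answer program on each example:
  "lxhtgvfzdfp" -> "pfdzfvgthxl" -> "mcawcsdqeui" -> "mcwcsdq"
  "bphasnoootad" -> "datooonsahpb" -> "axqlllkpxemy" -> "xqlllkpxmy"
  "krnrpeo" -> "oeprnrk" -> "lbmokoh" -> "lbmkh"
  "kiysr" -> "rsyik" -> "opvfh" -> "pvfh"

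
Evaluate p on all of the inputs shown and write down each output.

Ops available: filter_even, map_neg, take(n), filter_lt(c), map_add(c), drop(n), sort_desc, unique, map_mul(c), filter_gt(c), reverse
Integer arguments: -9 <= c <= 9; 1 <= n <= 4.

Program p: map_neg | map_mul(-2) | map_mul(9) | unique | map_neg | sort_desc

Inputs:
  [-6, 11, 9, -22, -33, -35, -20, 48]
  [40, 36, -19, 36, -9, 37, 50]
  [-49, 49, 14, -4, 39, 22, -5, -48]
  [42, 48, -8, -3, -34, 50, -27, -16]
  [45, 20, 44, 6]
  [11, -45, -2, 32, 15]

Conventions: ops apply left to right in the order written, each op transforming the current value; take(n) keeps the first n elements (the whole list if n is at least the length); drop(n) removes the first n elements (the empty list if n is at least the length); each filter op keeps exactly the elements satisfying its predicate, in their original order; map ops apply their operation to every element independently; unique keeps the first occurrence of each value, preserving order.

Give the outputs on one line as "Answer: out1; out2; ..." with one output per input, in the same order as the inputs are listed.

[630, 594, 396, 360, 108, -162, -198, -864]; [342, 162, -648, -666, -720, -900]; [882, 864, 90, 72, -252, -396, -702, -882]; [612, 486, 288, 144, 54, -756, -864, -900]; [-108, -360, -792, -810]; [810, 36, -198, -270, -576]

Execution, op by op:
  [-6, 11, 9, -22, -33, -35, -20, 48] -> [6, -11, -9, 22, 33, 35, 20, -48] -> [-12, 22, 18, -44, -66, -70, -40, 96] -> [-108, 198, 162, -396, -594, -630, -360, 864] -> [-108, 198, 162, -396, -594, -630, -360, 864] -> [108, -198, -162, 396, 594, 630, 360, -864] -> [630, 594, 396, 360, 108, -162, -198, -864]
  [40, 36, -19, 36, -9, 37, 50] -> [-40, -36, 19, -36, 9, -37, -50] -> [80, 72, -38, 72, -18, 74, 100] -> [720, 648, -342, 648, -162, 666, 900] -> [720, 648, -342, -162, 666, 900] -> [-720, -648, 342, 162, -666, -900] -> [342, 162, -648, -666, -720, -900]
  [-49, 49, 14, -4, 39, 22, -5, -48] -> [49, -49, -14, 4, -39, -22, 5, 48] -> [-98, 98, 28, -8, 78, 44, -10, -96] -> [-882, 882, 252, -72, 702, 396, -90, -864] -> [-882, 882, 252, -72, 702, 396, -90, -864] -> [882, -882, -252, 72, -702, -396, 90, 864] -> [882, 864, 90, 72, -252, -396, -702, -882]
  [42, 48, -8, -3, -34, 50, -27, -16] -> [-42, -48, 8, 3, 34, -50, 27, 16] -> [84, 96, -16, -6, -68, 100, -54, -32] -> [756, 864, -144, -54, -612, 900, -486, -288] -> [756, 864, -144, -54, -612, 900, -486, -288] -> [-756, -864, 144, 54, 612, -900, 486, 288] -> [612, 486, 288, 144, 54, -756, -864, -900]
  [45, 20, 44, 6] -> [-45, -20, -44, -6] -> [90, 40, 88, 12] -> [810, 360, 792, 108] -> [810, 360, 792, 108] -> [-810, -360, -792, -108] -> [-108, -360, -792, -810]
  [11, -45, -2, 32, 15] -> [-11, 45, 2, -32, -15] -> [22, -90, -4, 64, 30] -> [198, -810, -36, 576, 270] -> [198, -810, -36, 576, 270] -> [-198, 810, 36, -576, -270] -> [810, 36, -198, -270, -576]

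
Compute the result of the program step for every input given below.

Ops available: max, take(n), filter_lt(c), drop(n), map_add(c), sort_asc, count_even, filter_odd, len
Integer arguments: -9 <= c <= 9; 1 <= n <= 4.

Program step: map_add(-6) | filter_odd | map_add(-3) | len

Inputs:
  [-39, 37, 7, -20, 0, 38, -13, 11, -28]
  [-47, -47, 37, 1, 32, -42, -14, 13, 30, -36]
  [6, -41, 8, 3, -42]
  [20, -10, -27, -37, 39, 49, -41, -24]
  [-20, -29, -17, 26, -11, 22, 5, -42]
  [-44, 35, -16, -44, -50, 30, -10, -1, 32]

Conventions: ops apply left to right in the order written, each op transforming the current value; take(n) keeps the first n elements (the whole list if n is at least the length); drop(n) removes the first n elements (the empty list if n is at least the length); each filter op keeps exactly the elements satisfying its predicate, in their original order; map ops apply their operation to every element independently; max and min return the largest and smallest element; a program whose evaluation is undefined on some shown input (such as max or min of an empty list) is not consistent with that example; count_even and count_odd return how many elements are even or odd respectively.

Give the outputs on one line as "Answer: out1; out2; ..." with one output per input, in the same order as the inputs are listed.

5; 5; 2; 5; 4; 2

Execution, op by op:
  [-39, 37, 7, -20, 0, 38, -13, 11, -28] -> [-45, 31, 1, -26, -6, 32, -19, 5, -34] -> [-45, 31, 1, -19, 5] -> [-48, 28, -2, -22, 2] -> 5
  [-47, -47, 37, 1, 32, -42, -14, 13, 30, -36] -> [-53, -53, 31, -5, 26, -48, -20, 7, 24, -42] -> [-53, -53, 31, -5, 7] -> [-56, -56, 28, -8, 4] -> 5
  [6, -41, 8, 3, -42] -> [0, -47, 2, -3, -48] -> [-47, -3] -> [-50, -6] -> 2
  [20, -10, -27, -37, 39, 49, -41, -24] -> [14, -16, -33, -43, 33, 43, -47, -30] -> [-33, -43, 33, 43, -47] -> [-36, -46, 30, 40, -50] -> 5
  [-20, -29, -17, 26, -11, 22, 5, -42] -> [-26, -35, -23, 20, -17, 16, -1, -48] -> [-35, -23, -17, -1] -> [-38, -26, -20, -4] -> 4
  [-44, 35, -16, -44, -50, 30, -10, -1, 32] -> [-50, 29, -22, -50, -56, 24, -16, -7, 26] -> [29, -7] -> [26, -10] -> 2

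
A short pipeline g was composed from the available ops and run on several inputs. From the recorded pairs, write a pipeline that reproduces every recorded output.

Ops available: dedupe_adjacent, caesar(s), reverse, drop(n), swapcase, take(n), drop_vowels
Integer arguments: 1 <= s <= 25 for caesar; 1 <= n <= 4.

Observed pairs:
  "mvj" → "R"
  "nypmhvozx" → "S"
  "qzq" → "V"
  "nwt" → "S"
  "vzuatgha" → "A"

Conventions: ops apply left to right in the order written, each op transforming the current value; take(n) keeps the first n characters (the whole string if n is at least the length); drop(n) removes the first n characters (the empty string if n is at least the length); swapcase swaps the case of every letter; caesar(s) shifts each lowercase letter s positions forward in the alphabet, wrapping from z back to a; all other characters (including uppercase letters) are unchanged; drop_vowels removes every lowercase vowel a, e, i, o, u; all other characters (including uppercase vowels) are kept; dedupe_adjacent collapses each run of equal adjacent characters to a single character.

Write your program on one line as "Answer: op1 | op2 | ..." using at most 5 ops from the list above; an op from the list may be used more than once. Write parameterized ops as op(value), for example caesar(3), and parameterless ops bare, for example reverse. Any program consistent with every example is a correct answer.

drop_vowels | take(1) | caesar(2) | caesar(3) | swapcase

Check, running the answer program on each example:
  "mvj" -> "mvj" -> "m" -> "o" -> "r" -> "R"
  "nypmhvozx" -> "nypmhvzx" -> "n" -> "p" -> "s" -> "S"
  "qzq" -> "qzq" -> "q" -> "s" -> "v" -> "V"
  "nwt" -> "nwt" -> "n" -> "p" -> "s" -> "S"
  "vzuatgha" -> "vztgh" -> "v" -> "x" -> "a" -> "A"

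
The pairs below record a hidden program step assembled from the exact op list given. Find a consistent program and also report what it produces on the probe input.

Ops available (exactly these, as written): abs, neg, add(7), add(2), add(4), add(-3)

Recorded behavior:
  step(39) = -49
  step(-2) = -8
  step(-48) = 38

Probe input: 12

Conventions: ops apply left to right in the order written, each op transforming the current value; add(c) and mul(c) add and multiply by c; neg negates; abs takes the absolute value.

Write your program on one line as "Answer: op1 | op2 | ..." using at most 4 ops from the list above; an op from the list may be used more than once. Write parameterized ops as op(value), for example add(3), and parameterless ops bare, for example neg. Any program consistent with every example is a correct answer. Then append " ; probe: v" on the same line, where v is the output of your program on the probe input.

add(7) | neg | add(-3) ; probe: -22

Check, running the answer program on each example:
  39 -> 46 -> -46 -> -49
  -2 -> 5 -> -5 -> -8
  -48 -> -41 -> 41 -> 38
  probe: 12 -> 19 -> -19 -> -22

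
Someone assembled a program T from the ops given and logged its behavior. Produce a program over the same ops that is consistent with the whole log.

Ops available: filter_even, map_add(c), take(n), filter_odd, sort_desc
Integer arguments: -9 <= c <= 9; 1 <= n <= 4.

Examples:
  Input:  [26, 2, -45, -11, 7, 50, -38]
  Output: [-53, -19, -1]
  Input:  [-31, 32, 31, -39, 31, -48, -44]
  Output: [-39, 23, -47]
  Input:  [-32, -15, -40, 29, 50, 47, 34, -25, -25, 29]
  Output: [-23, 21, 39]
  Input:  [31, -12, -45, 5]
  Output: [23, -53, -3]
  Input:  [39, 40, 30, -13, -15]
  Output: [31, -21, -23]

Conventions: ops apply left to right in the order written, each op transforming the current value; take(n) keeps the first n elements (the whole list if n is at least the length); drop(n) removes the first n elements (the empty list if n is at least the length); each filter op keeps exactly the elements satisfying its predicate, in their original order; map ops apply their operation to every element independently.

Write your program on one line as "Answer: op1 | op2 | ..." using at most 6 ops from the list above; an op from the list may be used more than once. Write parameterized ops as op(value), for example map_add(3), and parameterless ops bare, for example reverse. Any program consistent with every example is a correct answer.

filter_odd | map_add(5) | map_add(-9) | map_add(-4) | take(3)

Check, running the answer program on each example:
  [26, 2, -45, -11, 7, 50, -38] -> [-45, -11, 7] -> [-40, -6, 12] -> [-49, -15, 3] -> [-53, -19, -1] -> [-53, -19, -1]
  [-31, 32, 31, -39, 31, -48, -44] -> [-31, 31, -39, 31] -> [-26, 36, -34, 36] -> [-35, 27, -43, 27] -> [-39, 23, -47, 23] -> [-39, 23, -47]
  [-32, -15, -40, 29, 50, 47, 34, -25, -25, 29] -> [-15, 29, 47, -25, -25, 29] -> [-10, 34, 52, -20, -20, 34] -> [-19, 25, 43, -29, -29, 25] -> [-23, 21, 39, -33, -33, 21] -> [-23, 21, 39]
  [31, -12, -45, 5] -> [31, -45, 5] -> [36, -40, 10] -> [27, -49, 1] -> [23, -53, -3] -> [23, -53, -3]
  [39, 40, 30, -13, -15] -> [39, -13, -15] -> [44, -8, -10] -> [35, -17, -19] -> [31, -21, -23] -> [31, -21, -23]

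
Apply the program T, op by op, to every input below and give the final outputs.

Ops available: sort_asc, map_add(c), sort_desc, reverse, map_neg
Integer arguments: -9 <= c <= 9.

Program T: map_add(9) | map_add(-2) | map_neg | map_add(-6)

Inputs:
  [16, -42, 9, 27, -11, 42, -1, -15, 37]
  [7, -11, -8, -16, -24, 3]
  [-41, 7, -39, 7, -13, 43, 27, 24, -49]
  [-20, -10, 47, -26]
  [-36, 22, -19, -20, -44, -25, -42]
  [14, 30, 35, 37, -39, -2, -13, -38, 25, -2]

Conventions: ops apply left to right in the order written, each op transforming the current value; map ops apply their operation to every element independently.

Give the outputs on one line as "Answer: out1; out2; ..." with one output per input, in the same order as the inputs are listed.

Execution, op by op:
  [16, -42, 9, 27, -11, 42, -1, -15, 37] -> [25, -33, 18, 36, -2, 51, 8, -6, 46] -> [23, -35, 16, 34, -4, 49, 6, -8, 44] -> [-23, 35, -16, -34, 4, -49, -6, 8, -44] -> [-29, 29, -22, -40, -2, -55, -12, 2, -50]
  [7, -11, -8, -16, -24, 3] -> [16, -2, 1, -7, -15, 12] -> [14, -4, -1, -9, -17, 10] -> [-14, 4, 1, 9, 17, -10] -> [-20, -2, -5, 3, 11, -16]
  [-41, 7, -39, 7, -13, 43, 27, 24, -49] -> [-32, 16, -30, 16, -4, 52, 36, 33, -40] -> [-34, 14, -32, 14, -6, 50, 34, 31, -42] -> [34, -14, 32, -14, 6, -50, -34, -31, 42] -> [28, -20, 26, -20, 0, -56, -40, -37, 36]
  [-20, -10, 47, -26] -> [-11, -1, 56, -17] -> [-13, -3, 54, -19] -> [13, 3, -54, 19] -> [7, -3, -60, 13]
  [-36, 22, -19, -20, -44, -25, -42] -> [-27, 31, -10, -11, -35, -16, -33] -> [-29, 29, -12, -13, -37, -18, -35] -> [29, -29, 12, 13, 37, 18, 35] -> [23, -35, 6, 7, 31, 12, 29]
  [14, 30, 35, 37, -39, -2, -13, -38, 25, -2] -> [23, 39, 44, 46, -30, 7, -4, -29, 34, 7] -> [21, 37, 42, 44, -32, 5, -6, -31, 32, 5] -> [-21, -37, -42, -44, 32, -5, 6, 31, -32, -5] -> [-27, -43, -48, -50, 26, -11, 0, 25, -38, -11]

[-29, 29, -22, -40, -2, -55, -12, 2, -50]; [-20, -2, -5, 3, 11, -16]; [28, -20, 26, -20, 0, -56, -40, -37, 36]; [7, -3, -60, 13]; [23, -35, 6, 7, 31, 12, 29]; [-27, -43, -48, -50, 26, -11, 0, 25, -38, -11]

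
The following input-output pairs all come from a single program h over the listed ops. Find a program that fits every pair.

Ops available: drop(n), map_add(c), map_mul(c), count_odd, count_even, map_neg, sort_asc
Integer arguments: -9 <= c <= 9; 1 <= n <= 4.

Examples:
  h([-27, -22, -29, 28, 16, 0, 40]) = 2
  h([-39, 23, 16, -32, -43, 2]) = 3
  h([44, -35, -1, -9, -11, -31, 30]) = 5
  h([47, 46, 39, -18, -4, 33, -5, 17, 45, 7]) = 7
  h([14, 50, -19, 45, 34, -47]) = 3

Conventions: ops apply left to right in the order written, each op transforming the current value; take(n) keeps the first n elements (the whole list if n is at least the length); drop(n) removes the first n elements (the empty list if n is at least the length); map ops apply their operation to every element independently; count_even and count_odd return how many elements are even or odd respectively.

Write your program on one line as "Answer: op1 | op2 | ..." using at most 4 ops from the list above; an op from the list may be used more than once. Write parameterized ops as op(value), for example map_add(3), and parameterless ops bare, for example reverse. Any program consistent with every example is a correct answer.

map_neg | map_mul(-9) | map_add(-7) | count_even

Check, running the answer program on each example:
  [-27, -22, -29, 28, 16, 0, 40] -> [27, 22, 29, -28, -16, 0, -40] -> [-243, -198, -261, 252, 144, 0, 360] -> [-250, -205, -268, 245, 137, -7, 353] -> 2
  [-39, 23, 16, -32, -43, 2] -> [39, -23, -16, 32, 43, -2] -> [-351, 207, 144, -288, -387, 18] -> [-358, 200, 137, -295, -394, 11] -> 3
  [44, -35, -1, -9, -11, -31, 30] -> [-44, 35, 1, 9, 11, 31, -30] -> [396, -315, -9, -81, -99, -279, 270] -> [389, -322, -16, -88, -106, -286, 263] -> 5
  [47, 46, 39, -18, -4, 33, -5, 17, 45, 7] -> [-47, -46, -39, 18, 4, -33, 5, -17, -45, -7] -> [423, 414, 351, -162, -36, 297, -45, 153, 405, 63] -> [416, 407, 344, -169, -43, 290, -52, 146, 398, 56] -> 7
  [14, 50, -19, 45, 34, -47] -> [-14, -50, 19, -45, -34, 47] -> [126, 450, -171, 405, 306, -423] -> [119, 443, -178, 398, 299, -430] -> 3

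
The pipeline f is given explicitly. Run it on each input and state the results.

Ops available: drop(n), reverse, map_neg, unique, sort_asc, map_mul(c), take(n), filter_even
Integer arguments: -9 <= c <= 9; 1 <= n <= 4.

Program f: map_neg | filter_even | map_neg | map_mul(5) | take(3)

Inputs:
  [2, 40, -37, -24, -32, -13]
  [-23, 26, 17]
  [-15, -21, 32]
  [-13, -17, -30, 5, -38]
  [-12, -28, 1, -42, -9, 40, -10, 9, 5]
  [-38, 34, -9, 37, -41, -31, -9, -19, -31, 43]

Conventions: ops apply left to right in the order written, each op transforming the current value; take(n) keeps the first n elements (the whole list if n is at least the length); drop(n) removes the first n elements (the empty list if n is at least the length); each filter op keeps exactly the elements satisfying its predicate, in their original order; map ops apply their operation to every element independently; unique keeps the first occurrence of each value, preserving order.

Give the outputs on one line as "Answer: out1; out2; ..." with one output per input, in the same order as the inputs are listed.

[10, 200, -120]; [130]; [160]; [-150, -190]; [-60, -140, -210]; [-190, 170]

Execution, op by op:
  [2, 40, -37, -24, -32, -13] -> [-2, -40, 37, 24, 32, 13] -> [-2, -40, 24, 32] -> [2, 40, -24, -32] -> [10, 200, -120, -160] -> [10, 200, -120]
  [-23, 26, 17] -> [23, -26, -17] -> [-26] -> [26] -> [130] -> [130]
  [-15, -21, 32] -> [15, 21, -32] -> [-32] -> [32] -> [160] -> [160]
  [-13, -17, -30, 5, -38] -> [13, 17, 30, -5, 38] -> [30, 38] -> [-30, -38] -> [-150, -190] -> [-150, -190]
  [-12, -28, 1, -42, -9, 40, -10, 9, 5] -> [12, 28, -1, 42, 9, -40, 10, -9, -5] -> [12, 28, 42, -40, 10] -> [-12, -28, -42, 40, -10] -> [-60, -140, -210, 200, -50] -> [-60, -140, -210]
  [-38, 34, -9, 37, -41, -31, -9, -19, -31, 43] -> [38, -34, 9, -37, 41, 31, 9, 19, 31, -43] -> [38, -34] -> [-38, 34] -> [-190, 170] -> [-190, 170]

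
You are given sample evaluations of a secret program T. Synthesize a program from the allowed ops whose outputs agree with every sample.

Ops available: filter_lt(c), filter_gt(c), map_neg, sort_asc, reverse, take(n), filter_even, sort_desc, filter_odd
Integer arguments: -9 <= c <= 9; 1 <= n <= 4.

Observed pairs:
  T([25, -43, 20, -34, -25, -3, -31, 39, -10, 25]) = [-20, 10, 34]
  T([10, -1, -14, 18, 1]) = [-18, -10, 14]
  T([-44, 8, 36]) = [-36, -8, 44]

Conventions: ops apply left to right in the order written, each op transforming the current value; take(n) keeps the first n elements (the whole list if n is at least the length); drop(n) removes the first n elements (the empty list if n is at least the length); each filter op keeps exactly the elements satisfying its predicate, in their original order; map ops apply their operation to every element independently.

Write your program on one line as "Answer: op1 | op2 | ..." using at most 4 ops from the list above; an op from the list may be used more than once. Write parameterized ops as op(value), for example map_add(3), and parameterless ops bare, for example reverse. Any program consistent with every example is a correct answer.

filter_even | sort_asc | map_neg | sort_asc

Check, running the answer program on each example:
  [25, -43, 20, -34, -25, -3, -31, 39, -10, 25] -> [20, -34, -10] -> [-34, -10, 20] -> [34, 10, -20] -> [-20, 10, 34]
  [10, -1, -14, 18, 1] -> [10, -14, 18] -> [-14, 10, 18] -> [14, -10, -18] -> [-18, -10, 14]
  [-44, 8, 36] -> [-44, 8, 36] -> [-44, 8, 36] -> [44, -8, -36] -> [-36, -8, 44]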